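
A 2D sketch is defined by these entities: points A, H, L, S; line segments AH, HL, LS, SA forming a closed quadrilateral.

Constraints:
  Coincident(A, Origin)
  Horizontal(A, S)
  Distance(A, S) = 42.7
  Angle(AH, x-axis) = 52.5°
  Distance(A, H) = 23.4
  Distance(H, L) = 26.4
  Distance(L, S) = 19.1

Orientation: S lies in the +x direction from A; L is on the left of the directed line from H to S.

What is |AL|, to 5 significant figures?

44.859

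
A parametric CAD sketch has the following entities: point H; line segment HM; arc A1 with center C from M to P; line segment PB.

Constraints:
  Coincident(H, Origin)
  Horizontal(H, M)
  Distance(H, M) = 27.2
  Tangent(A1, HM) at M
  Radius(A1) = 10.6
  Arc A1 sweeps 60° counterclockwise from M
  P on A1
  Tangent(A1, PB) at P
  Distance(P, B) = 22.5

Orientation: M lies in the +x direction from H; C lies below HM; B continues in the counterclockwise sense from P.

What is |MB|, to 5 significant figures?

32.120

On A1, M sits at bearing 90° from C; a 60° counterclockwise sweep puts P at bearing 150°, so P = C + 10.6·(cos 150°, sin 150°) = (18.020, -5.3000). Since A1 is tangent to PB there, CP ⟂ PB, so PB runs along (−sin 150°, cos 150°); with |PB| = 22.5, B = (6.7701, -24.786). Then |MB| = |B − M| = 32.120.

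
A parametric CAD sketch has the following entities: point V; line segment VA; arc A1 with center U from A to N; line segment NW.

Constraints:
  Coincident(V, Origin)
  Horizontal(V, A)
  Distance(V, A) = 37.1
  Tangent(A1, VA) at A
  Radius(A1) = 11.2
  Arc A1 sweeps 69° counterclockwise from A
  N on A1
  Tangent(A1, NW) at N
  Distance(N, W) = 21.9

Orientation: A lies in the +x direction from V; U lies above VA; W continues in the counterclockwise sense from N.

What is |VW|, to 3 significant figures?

61.9

V is at the origin; VA is horizontal with |VA| = 37.1 and A on the +x side, so A = (37.1, 0.00). Tangency of A1 to VA means the radius UA is perpendicular to VA, so U = A + (0, 11.2) = (37.1, 11.2). On A1, A sits at bearing -90° from U; a 69° counterclockwise sweep puts N at bearing -21°, so N = U + 11.2·(cos -21°, sin -21°) = (47.6, 7.19). A1 meets NW tangentially, so UN is at right angles to NW, so NW runs along (−sin -21°, cos -21°); with |NW| = 21.9, W = (55.4, 27.6). Then |VW| = |W − V| = 61.9.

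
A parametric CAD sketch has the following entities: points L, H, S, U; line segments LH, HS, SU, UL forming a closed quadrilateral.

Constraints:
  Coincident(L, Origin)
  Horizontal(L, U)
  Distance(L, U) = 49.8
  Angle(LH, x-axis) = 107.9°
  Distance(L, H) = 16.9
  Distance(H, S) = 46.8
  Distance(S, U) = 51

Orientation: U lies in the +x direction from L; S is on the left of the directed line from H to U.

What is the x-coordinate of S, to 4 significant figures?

29.96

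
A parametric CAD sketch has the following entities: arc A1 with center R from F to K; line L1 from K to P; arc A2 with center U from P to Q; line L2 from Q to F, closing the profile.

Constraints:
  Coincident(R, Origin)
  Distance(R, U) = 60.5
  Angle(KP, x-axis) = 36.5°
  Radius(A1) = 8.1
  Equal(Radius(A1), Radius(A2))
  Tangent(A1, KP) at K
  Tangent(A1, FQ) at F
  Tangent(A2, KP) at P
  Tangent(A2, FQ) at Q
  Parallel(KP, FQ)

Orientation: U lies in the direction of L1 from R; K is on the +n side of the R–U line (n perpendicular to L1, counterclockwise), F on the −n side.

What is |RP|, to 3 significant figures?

61.0

Tangency of A1 to both parallel lines with radius 8.1 puts K and F at R ± 8.1·n: K = (-4.82, 6.51), F = (4.82, -6.51). Equal radii place P and Q the same way about U: P = U + 8.1·n = (43.8, 42.5), Q = U − 8.1·n = (53.5, 29.5). Then |RP| = |P − R| = 61.0.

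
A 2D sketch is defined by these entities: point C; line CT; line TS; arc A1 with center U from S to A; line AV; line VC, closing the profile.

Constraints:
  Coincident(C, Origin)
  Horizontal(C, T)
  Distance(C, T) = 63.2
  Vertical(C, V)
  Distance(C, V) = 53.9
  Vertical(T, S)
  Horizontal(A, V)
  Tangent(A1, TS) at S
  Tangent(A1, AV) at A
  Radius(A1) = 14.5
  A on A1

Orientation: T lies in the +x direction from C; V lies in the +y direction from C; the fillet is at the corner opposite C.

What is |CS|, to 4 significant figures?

74.48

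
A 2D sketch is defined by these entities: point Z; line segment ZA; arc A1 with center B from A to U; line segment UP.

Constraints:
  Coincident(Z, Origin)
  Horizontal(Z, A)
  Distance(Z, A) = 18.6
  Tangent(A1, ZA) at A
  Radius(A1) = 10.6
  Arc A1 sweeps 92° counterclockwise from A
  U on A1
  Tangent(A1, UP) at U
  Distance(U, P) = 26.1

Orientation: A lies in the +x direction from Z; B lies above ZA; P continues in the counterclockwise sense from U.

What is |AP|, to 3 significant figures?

38.3

Z is at the origin; ZA is horizontal with |ZA| = 18.6 and A on the +x side, so A = (18.6, 0.00). Since A1 is tangent to ZA there, BA ⟂ ZA, so B = A + (0, 10.6) = (18.6, 10.6). On A1, A sits at bearing -90° from B; a 92° counterclockwise sweep puts U at bearing 2°, so U = B + 10.6·(cos 2°, sin 2°) = (29.2, 11.0). The tangent condition forces BU to be normal to UP, so UP runs along (−sin 2°, cos 2°); with |UP| = 26.1, P = (28.3, 37.1). Then |AP| = |P − A| = 38.3.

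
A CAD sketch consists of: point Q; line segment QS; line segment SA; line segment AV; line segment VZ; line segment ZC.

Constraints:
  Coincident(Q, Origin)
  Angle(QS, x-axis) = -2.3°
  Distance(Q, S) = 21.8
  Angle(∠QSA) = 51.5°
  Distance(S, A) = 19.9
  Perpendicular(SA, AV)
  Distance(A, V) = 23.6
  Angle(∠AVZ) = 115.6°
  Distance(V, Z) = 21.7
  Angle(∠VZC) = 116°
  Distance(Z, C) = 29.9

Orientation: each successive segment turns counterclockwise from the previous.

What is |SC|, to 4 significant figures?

27.22

Q is at the origin; QS runs at -2.3° with length 21.8, so S = (21.78, -0.8749). ∠QSA = 51.5° gives SA at 126.2° from the x-axis; with |SA| = 19.9, A = (10.03, 15.18). The perpendicularity gives AV at right angles to SA, so AV runs at -143.8°; with |AV| = 23.6, V = (-9.015, 1.245). ∠AVZ = 115.6° gives VZ at -79.40° from the x-axis; with |VZ| = 21.7, Z = (-5.023, -20.08). ∠VZC = 116.0° gives ZC at -15.40° from the x-axis; with |ZC| = 29.9, C = (23.80, -28.02). Then |SC| = |C − S| = 27.22.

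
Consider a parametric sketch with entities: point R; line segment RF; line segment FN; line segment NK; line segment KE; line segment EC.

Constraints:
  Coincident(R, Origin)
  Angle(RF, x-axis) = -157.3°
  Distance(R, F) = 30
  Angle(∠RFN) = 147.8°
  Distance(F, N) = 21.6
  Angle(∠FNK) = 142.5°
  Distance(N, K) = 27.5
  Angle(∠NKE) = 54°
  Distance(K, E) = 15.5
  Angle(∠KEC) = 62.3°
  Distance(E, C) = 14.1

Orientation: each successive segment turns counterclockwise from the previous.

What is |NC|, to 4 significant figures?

12.14

R is at the origin; RF runs at -157.3° with length 30.0, so F = (-27.68, -11.58). ∠RFN = 147.8° gives FN at -125.1° from the x-axis; with |FN| = 21.6, N = (-40.10, -29.25). ∠FNK = 142.5° gives NK at -87.60° from the x-axis; with |NK| = 27.5, K = (-38.94, -56.73). ∠NKE = 54.0° gives KE at 38.40° from the x-axis; with |KE| = 15.5, E = (-26.80, -47.10). ∠KEC = 62.3° gives EC at 156.1° from the x-axis; with |EC| = 14.1, C = (-39.69, -41.38). Then |NC| = |C − N| = 12.14.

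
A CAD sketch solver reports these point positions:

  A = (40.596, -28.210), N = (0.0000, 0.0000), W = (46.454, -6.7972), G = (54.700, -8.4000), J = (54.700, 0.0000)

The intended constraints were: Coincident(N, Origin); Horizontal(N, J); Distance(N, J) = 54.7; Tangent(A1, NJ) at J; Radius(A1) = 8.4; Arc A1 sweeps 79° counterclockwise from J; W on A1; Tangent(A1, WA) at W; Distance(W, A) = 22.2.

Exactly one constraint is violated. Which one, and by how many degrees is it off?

Tangent(A1, WA) at W — off by 4.30°.

N = (0.00, 0.00) ✓; N.y = 0.00, J.y = 0.00 ✓; |NJ| = 54.70 ✓; ∠(GJ, JN) = 90.00° ✓; |GJ| = 8.400 ✓; bearing(G→W) − bearing(G→J) = 79.00° ✓; |GW| = 8.400 ✓; ∠(GW, WA) = 94.30° ✗; |WA| = 22.20 ✓.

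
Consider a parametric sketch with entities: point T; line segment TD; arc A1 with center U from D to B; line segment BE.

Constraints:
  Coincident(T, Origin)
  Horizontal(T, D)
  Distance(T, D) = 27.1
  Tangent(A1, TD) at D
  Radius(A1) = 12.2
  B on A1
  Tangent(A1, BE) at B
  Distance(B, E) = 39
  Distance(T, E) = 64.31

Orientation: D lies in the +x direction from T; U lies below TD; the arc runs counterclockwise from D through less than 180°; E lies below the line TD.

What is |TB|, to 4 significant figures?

25.46

T is at the origin; T and D share the same y with |TD| = 27.1 and D on the +x side, so D = (27.10, 0.000). The tangent condition forces UD to be normal to TD, so U = D + (0, -12.2) = (27.10, -12.20). Since UB ⟂ BE (tangency), |UE| = √(12.2² + 39.0²) = 40.86 regardless of where B sits on A1. So E lies on both circle(T, 64.31) and circle(U, 40.86); the below-TD intersection is E = (38.66, -51.40). B is the foot of the tangent from E: B = (16.96, -18.99).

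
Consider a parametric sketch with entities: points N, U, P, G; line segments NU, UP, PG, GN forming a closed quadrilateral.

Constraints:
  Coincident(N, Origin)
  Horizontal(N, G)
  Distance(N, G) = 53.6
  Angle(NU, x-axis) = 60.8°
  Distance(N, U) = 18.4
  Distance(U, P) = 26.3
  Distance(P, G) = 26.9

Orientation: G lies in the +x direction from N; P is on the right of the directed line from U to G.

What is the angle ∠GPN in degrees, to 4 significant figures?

166.4°

N is at the origin; N and G share the same y with |NG| = 53.6 and G in +x, so G = (53.6, 0). NU runs at 60.8° with |NU| = 18.4, so U = (8.977, 16.06). P is determined by |UP| = 26.3 and |PG| = 26.9 together: it lies at the intersection of circle(U, 26.3) and circle(G, 26.9). With |UG| = 47.43, the foot of the radical line on UG is 23.38 from U and the perpendicular offset is √(26.3² − 23.38²) = 12.05. Taking the right-of-UG solution: P = (26.89, -3.194).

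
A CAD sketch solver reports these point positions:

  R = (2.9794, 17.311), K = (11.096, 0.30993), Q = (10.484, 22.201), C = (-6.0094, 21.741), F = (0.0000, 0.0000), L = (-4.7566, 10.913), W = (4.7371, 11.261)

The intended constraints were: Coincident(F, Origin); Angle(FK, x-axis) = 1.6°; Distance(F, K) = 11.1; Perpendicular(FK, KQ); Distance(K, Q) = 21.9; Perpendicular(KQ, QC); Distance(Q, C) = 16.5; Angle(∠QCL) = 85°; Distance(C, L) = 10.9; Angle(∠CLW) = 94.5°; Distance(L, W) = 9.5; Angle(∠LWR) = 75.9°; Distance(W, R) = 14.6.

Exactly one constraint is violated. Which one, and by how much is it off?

Distance(W, R) = 14.6 — off by 8.30.

F = (0.00, 0.00) ✓; FK at 1.600° ✓; |FK| = 11.10 ✓; ∠(FK, KQ) = 90.00° ✓; |KQ| = 21.90 ✓; ∠(KQ, QC) = 90.00° ✓; |QC| = 16.50 ✓; ∠QCL = 85.00° ✓; |CL| = 10.90 ✓; ∠CLW = 94.50° ✓; |LW| = 9.500 ✓; ∠LWR = 75.90° ✓; |WR| = 6.300 ✗.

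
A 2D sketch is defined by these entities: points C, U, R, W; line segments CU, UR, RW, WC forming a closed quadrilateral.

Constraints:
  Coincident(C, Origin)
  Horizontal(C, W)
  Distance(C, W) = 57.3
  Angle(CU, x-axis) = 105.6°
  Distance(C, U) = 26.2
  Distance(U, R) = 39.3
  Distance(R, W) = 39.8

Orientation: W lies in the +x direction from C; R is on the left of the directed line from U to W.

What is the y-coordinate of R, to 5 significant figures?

30.627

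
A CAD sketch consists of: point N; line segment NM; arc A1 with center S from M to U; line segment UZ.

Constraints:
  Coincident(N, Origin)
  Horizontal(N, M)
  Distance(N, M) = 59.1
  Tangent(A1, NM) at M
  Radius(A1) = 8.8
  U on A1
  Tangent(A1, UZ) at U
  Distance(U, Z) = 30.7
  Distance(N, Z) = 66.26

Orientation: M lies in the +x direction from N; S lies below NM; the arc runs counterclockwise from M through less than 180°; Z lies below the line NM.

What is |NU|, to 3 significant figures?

51.2

N is at the origin; NM is horizontal with |NM| = 59.1 and M on the +x side, so M = (59.1, 0.00). A1 meets NM tangentially, so SM is at right angles to NM, so S = M + (0, -8.8) = (59.1, -8.80). Since SU ⟂ UZ (tangency), |SZ| = √(8.8² + 30.7²) = 31.9 regardless of where U sits on A1. So Z lies on both circle(N, 66.26) and circle(S, 31.9); the below-NM intersection is Z = (52.7, -40.1). U is the foot of the tangent from Z: U = (50.3, -9.49).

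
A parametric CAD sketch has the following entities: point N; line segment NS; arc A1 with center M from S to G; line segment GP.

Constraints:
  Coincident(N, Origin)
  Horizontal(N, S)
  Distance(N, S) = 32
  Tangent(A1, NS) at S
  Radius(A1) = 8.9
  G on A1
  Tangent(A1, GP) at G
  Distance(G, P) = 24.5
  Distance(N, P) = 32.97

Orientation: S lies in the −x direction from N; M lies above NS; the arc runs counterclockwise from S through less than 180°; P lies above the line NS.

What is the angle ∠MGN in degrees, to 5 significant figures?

174.92°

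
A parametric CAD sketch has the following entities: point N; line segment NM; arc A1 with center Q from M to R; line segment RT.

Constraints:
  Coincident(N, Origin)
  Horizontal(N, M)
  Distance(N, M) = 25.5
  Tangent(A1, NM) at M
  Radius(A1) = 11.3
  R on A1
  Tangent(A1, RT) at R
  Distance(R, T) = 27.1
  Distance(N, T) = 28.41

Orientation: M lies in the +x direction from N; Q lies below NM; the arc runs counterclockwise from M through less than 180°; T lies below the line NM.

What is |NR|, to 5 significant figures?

16.772

Checks: ∠(QM, MN) = 90.00° ✓; |QM| = 11.30 ✓; |QR| = 11.30 ✓; ∠(QR, RT) = 90.00° ✓; |RT| = 27.10 ✓; |NT| = 28.41 ✓.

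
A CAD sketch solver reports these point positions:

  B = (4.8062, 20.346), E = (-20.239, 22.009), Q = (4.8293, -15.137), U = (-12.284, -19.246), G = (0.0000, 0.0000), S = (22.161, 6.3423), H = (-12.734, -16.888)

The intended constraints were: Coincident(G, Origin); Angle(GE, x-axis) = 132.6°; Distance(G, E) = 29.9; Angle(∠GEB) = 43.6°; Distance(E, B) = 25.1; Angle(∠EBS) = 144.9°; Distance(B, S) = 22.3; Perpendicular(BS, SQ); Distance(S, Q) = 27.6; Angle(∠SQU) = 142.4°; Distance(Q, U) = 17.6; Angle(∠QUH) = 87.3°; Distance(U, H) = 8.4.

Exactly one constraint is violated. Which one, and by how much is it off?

Distance(U, H) = 8.4 — off by 6.00.

G = (0.00, 0.00) ✓; GE at 132.6° ✓; |GE| = 29.90 ✓; ∠GEB = 43.60° ✓; |EB| = 25.10 ✓; ∠EBS = 144.9° ✓; |BS| = 22.30 ✓; ∠(BS, SQ) = 90.00° ✓; |SQ| = 27.60 ✓; ∠SQU = 142.4° ✓; |QU| = 17.60 ✓; ∠QUH = 87.30° ✓; |UH| = 2.401 ✗.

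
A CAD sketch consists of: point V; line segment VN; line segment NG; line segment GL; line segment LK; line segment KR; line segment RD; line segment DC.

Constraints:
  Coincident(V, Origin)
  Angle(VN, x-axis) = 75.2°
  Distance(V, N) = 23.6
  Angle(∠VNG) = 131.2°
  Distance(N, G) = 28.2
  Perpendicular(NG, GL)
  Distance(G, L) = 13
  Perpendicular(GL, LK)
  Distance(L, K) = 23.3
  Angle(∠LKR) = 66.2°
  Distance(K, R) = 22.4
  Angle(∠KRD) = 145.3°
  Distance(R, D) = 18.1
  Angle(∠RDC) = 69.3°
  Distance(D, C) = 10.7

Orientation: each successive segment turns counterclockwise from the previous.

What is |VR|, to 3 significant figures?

38.8

V is at the origin; VN runs at 75.2° with length 23.6, so N = (6.03, 22.8). ∠VNG = 131.2° gives NG at 124° from the x-axis; with |NG| = 28.2, G = (-9.74, 46.2). The perpendicularity gives GL at right angles to NG, so GL runs at -146°; with |GL| = 13.0, L = (-20.5, 38.9). The perpendicularity gives LK at right angles to GL, so LK runs at -56.0°; with |LK| = 23.3, K = (-7.49, 19.6). ∠LKR = 66.2° gives KR at 57.8° from the x-axis; with |KR| = 22.4, R = (4.45, 38.6). Then |VR| = |R − V| = 38.8.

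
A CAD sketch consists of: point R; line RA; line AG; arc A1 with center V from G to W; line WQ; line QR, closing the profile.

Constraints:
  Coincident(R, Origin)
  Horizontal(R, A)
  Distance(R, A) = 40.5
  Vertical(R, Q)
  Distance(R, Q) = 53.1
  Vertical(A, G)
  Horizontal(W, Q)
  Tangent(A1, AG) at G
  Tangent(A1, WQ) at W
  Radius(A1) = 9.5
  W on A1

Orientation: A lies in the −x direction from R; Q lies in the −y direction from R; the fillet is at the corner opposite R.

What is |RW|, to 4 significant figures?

61.49

R is at the origin; RA is horizontal with |RA| = 40.5 and A on the −x side, so A = (-40.50, 0.000). R and Q share the same x with |RQ| = 53.1 and Q on the −y side, so Q = (0.000, -53.10). The virtual corner opposite R is at (-40.50, -53.10). The tangent condition forces VG to be normal to AG and A1 meets WQ tangentially, so VW is at right angles to WQ, with radius 9.5, so the center V sits 9.5 in from both sides at V = (-31.00, -43.60). That places the tangent points at G = (-40.50, -43.60) on AG and W = (-31.00, -53.10) on WQ. Then |RW| = |W − R| = 61.49.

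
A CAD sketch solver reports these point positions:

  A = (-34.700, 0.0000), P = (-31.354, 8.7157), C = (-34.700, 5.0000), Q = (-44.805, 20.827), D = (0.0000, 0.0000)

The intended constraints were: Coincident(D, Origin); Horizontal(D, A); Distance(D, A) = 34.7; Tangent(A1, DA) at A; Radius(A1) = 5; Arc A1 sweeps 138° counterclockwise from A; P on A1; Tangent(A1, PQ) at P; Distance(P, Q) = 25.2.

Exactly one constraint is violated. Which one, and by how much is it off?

Distance(P, Q) = 25.2 — off by 7.10.

D = (0.00, 0.00) ✓; D.y = 0.00, A.y = 0.00 ✓; |DA| = 34.70 ✓; ∠(CA, AD) = 90.00° ✓; |CA| = 5.000 ✓; bearing(C→P) − bearing(C→A) = 138.0° ✓; |CP| = 5.000 ✓; ∠(CP, PQ) = 90.00° ✓; |PQ| = 18.10 ✗.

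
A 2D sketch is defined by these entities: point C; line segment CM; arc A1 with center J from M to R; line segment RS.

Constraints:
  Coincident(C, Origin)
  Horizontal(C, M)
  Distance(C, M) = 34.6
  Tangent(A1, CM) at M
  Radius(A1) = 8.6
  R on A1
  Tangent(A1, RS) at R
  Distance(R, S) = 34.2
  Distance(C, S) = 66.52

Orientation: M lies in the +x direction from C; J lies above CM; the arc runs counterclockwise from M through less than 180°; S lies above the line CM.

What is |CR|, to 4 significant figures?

42.96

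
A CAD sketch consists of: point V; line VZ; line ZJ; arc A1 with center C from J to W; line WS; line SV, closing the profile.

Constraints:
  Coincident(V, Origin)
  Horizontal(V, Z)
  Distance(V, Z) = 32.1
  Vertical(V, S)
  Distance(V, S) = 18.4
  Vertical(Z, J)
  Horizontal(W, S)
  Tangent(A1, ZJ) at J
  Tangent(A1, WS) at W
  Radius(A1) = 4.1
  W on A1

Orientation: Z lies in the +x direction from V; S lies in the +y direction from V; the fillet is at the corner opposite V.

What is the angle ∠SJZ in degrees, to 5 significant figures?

97.279°

V is at the origin; V and Z share the same y with |VZ| = 32.1 and Z on the +x side, so Z = (32.100, 0.0000). VS is vertical with |VS| = 18.4 and S on the +y side, so S = (0.0000, 18.400). The virtual corner opposite V is at (32.100, 18.400). The tangent condition forces CJ to be normal to ZJ and since A1 is tangent to WS there, CW ⟂ WS, with radius 4.1, so the center C sits 4.1 in from both sides at C = (28.000, 14.300). That places the tangent points at J = (32.100, 14.300) on ZJ and W = (28.000, 18.400) on WS. Then cos ∠SJZ = JS·JZ / (|JS||JZ|), giving 97.279°.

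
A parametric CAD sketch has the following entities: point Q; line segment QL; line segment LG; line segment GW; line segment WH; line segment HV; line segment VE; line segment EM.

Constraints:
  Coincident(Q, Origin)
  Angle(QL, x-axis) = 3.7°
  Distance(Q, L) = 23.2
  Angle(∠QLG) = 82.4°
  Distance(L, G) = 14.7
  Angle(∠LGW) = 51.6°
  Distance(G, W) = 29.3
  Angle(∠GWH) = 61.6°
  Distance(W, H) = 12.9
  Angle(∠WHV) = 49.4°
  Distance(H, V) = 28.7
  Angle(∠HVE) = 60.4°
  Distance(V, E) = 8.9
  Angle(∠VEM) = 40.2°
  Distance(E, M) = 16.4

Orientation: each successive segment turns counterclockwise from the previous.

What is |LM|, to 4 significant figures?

17.10

Q is at the origin; QL runs at 3.7° with length 23.2, so L = (23.15, 1.497). ∠QLG = 82.4° gives LG at 101.3° from the x-axis; with |LG| = 14.7, G = (20.27, 15.91). ∠LGW = 51.6° gives GW at -130.3° from the x-axis; with |GW| = 29.3, W = (1.320, -6.434). ∠GWH = 61.6° gives WH at -11.90° from the x-axis; with |WH| = 12.9, H = (13.94, -9.094). ∠WHV = 49.4° gives HV at 118.7° from the x-axis; with |HV| = 28.7, V = (0.1606, 16.08). ∠HVE = 60.4° gives VE at -121.7° from the x-axis; with |VE| = 8.9, E = (-4.516, 8.508). ∠VEM = 40.2° gives EM at 18.10° from the x-axis; with |EM| = 16.4, M = (11.07, 13.60). Then |LM| = |M − L| = 17.10.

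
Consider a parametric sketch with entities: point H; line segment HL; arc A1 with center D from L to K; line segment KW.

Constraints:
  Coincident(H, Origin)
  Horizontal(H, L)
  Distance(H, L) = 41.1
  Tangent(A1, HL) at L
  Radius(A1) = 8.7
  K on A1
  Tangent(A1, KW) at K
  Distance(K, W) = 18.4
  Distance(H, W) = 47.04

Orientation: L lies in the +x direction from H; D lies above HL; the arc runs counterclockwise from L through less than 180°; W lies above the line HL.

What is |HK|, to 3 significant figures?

50.1

Checks: |DK| = 8.700 ✓; ∠(DK, KW) = 90.00° ✓; |KW| = 18.40 ✓; |HW| = 47.04 ✓.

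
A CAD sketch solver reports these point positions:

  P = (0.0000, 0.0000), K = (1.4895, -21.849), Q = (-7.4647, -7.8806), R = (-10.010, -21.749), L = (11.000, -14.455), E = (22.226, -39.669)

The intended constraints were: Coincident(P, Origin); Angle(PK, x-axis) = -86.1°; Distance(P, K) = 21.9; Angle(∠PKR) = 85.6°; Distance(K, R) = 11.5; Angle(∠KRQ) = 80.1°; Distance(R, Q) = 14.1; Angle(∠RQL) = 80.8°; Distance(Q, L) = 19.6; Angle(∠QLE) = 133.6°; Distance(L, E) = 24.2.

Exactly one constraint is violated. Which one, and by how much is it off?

Distance(L, E) = 24.2 — off by 3.40.

P = (0.00, 0.00) ✓; PK at -86.10° ✓; |PK| = 21.90 ✓; ∠PKR = 85.60° ✓; |KR| = 11.50 ✓; ∠KRQ = 80.10° ✓; |RQ| = 14.10 ✓; ∠RQL = 80.80° ✓; |QL| = 19.60 ✓; ∠QLE = 133.6° ✓; |LE| = 27.60 ✗.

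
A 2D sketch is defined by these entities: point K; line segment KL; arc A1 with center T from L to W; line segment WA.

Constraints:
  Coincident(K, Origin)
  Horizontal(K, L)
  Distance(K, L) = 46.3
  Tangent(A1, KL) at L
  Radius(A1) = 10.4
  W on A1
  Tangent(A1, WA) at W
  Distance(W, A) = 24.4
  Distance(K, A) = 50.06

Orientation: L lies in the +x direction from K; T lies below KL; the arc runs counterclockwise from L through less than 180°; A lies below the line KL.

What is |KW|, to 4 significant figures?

37.38

Checks: ∠(TL, LK) = 90.00° ✓; |TL| = 10.40 ✓; |TW| = 10.40 ✓; ∠(TW, WA) = 90.00° ✓; |WA| = 24.40 ✓; |KA| = 50.06 ✓.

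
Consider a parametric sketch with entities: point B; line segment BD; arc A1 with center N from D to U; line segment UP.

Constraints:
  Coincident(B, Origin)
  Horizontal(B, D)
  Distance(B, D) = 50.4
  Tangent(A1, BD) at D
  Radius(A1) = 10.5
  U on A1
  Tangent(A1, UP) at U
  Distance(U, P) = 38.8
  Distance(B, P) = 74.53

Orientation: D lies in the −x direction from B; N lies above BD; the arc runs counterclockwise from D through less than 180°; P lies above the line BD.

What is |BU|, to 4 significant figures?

43.09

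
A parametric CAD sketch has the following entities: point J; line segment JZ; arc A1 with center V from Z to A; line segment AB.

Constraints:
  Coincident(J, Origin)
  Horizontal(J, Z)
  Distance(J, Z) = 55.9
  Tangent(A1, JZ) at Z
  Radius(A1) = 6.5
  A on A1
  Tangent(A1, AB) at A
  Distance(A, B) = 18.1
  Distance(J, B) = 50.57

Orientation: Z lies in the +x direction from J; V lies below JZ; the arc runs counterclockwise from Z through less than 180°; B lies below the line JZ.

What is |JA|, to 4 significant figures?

49.83

Checks: ∠(VZ, ZJ) = 90.00° ✓; |VZ| = 6.500 ✓; |VA| = 6.500 ✓; ∠(VA, AB) = 90.00° ✓; |AB| = 18.10 ✓; |JB| = 50.57 ✓.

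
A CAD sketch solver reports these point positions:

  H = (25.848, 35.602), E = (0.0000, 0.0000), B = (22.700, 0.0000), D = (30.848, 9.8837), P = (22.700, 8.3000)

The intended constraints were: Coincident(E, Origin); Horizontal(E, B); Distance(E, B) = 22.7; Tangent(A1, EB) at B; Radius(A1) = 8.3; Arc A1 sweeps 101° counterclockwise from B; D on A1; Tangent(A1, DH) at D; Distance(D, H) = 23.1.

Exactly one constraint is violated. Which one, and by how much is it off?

Distance(D, H) = 23.1 — off by 3.10.

E = (0.00, 0.00) ✓; E.y = 0.00, B.y = 0.00 ✓; |EB| = 22.70 ✓; ∠(PB, BE) = 90.00° ✓; |PB| = 8.300 ✓; bearing(P→D) − bearing(P→B) = 101.0° ✓; |PD| = 8.300 ✓; ∠(PD, DH) = 90.00° ✓; |DH| = 26.20 ✗.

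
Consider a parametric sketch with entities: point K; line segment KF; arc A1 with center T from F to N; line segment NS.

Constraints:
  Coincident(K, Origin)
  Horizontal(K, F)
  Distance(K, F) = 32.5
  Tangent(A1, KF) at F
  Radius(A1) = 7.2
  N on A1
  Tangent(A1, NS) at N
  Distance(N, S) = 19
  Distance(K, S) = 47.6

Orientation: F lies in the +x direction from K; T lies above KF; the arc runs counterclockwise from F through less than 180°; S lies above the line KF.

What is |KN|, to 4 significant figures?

40.34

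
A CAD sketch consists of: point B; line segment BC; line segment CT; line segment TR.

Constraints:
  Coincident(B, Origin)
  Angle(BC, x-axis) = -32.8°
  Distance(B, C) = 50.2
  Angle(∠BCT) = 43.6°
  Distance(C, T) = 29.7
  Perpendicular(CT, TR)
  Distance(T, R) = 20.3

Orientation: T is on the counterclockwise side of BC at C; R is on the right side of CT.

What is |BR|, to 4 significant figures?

55.32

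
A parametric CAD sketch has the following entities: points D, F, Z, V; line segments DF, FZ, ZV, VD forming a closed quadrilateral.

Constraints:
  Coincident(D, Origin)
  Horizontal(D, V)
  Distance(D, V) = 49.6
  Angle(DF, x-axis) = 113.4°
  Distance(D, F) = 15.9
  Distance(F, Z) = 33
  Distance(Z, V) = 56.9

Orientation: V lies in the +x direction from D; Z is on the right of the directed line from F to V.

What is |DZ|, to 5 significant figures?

18.832

D is at the origin; DV is horizontal with |DV| = 49.6 and V in +x, so V = (49.6, 0). DF runs at 113.4° with |DF| = 15.9, so F = (-6.3147, 14.592). Z is determined by |FZ| = 33.0 and |ZV| = 56.9 together: it lies at the intersection of circle(F, 33.0) and circle(V, 56.9). With |FV| = 57.787, the foot of the radical line on FV is 10.303 from F and the perpendicular offset is √(33.0² − 10.303²) = 31.350. Taking the right-of-FV solution: Z = (-4.2620, -18.344).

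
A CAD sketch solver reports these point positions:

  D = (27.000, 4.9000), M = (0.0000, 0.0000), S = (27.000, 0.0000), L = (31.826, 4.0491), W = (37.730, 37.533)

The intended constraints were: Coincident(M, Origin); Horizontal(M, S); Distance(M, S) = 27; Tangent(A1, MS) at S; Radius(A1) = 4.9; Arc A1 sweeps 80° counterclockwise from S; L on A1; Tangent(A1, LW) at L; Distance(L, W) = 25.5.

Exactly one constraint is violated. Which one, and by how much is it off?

Distance(L, W) = 25.5 — off by 8.50.

M = (0.00, 0.00) ✓; M.y = 0.00, S.y = 0.00 ✓; |MS| = 27.00 ✓; ∠(DS, SM) = 90.00° ✓; |DS| = 4.900 ✓; bearing(D→L) − bearing(D→S) = 80.00° ✓; |DL| = 4.900 ✓; ∠(DL, LW) = 90.00° ✓; |LW| = 34.00 ✗.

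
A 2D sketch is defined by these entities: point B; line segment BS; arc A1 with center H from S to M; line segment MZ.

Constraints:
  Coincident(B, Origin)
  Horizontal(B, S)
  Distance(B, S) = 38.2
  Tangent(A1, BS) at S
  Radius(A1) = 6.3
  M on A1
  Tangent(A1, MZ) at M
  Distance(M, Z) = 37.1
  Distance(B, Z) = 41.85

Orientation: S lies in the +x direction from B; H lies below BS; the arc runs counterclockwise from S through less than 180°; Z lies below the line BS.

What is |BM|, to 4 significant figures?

32.64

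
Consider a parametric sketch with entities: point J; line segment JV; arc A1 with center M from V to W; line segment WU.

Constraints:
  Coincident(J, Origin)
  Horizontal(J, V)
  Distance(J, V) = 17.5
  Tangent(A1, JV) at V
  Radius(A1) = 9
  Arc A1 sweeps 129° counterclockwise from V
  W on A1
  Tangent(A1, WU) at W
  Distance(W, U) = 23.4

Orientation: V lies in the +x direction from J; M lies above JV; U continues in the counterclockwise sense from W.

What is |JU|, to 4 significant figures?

34.27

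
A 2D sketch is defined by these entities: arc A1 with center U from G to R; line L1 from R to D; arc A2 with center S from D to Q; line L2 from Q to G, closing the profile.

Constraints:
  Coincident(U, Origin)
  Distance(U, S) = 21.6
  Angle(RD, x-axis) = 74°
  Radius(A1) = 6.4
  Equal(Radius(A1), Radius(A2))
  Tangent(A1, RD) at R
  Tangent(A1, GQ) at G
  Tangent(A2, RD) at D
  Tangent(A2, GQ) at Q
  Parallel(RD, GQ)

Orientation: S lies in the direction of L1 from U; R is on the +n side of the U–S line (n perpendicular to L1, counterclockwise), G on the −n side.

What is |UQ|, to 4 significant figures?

22.53

The slot axis is L1's direction at 74.0°, so u = (cos 74.0°, sin 74.0°) = (0.2756, 0.9613) and n = (−sin 74.0°, cos 74.0°) = (-0.9613, 0.2756). U is at the origin and S lies 21.6 along u from U, so S = 21.6·u = (5.954, 20.76). Tangency of A1 to both parallel lines with radius 6.4 puts R and G at U ± 6.4·n: R = (-6.152, 1.764), G = (6.152, -1.764). Equal radii place D and Q the same way about S: D = S + 6.4·n = (-0.1983, 22.53), Q = S − 6.4·n = (12.11, 19.00). Then |UQ| = |Q − U| = 22.53.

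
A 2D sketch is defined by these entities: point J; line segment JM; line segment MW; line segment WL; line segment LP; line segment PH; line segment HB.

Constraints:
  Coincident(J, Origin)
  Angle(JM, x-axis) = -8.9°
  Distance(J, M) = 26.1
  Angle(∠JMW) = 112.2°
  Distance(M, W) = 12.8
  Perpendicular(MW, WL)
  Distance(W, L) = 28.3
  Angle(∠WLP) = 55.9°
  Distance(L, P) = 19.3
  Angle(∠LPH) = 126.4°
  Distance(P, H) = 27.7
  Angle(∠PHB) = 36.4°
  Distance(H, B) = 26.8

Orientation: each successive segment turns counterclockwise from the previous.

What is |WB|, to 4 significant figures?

10.72

J is at the origin; JM runs at -8.9° with length 26.1, so M = (25.79, -4.038). ∠JMW = 112.2° gives MW at 58.90° from the x-axis; with |MW| = 12.8, W = (32.40, 6.922). The perpendicularity gives WL at right angles to MW, so WL runs at 148.9°; with |WL| = 28.3, L = (8.165, 21.54). ∠WLP = 55.9° gives LP at -87.00° from the x-axis; with |LP| = 19.3, P = (9.175, 2.267). ∠LPH = 126.4° gives PH at -33.40° from the x-axis; with |PH| = 27.7, H = (32.30, -12.98). ∠PHB = 36.4° gives HB at 110.2° from the x-axis; with |HB| = 26.8, B = (23.05, 12.17). Then |WB| = |B − W| = 10.72.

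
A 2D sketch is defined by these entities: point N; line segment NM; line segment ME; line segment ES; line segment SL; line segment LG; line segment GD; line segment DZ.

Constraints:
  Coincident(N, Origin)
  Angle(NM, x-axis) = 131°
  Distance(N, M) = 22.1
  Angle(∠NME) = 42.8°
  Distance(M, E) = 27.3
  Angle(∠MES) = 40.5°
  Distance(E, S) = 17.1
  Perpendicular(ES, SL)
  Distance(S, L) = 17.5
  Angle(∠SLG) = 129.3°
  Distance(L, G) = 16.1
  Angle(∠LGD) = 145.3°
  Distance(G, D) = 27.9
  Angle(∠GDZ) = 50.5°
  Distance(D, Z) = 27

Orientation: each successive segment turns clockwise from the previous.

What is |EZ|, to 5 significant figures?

10.969

∠LGD = 145.3° gives GD at 38.900° from the x-axis; with |GD| = 27.9, D = (14.912, 51.516). ∠GDZ = 50.5° gives DZ at -90.600° from the x-axis; with |DZ| = 27.0, Z = (14.629, 24.518). Then |EZ| = |Z − E| = 10.969.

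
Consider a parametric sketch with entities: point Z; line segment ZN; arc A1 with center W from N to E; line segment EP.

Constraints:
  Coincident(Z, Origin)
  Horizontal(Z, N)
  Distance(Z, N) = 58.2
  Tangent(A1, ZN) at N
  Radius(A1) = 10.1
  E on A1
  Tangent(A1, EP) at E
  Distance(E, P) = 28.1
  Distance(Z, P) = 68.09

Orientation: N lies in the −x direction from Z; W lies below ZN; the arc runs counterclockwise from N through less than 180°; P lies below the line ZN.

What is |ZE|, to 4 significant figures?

68.85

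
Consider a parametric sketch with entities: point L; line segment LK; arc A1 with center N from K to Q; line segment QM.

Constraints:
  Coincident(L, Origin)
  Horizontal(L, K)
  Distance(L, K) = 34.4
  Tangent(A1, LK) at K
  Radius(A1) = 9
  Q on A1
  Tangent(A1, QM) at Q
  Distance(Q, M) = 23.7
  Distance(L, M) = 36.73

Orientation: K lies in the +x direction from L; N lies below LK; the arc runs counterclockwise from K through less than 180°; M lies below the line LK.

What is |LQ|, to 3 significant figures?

26.6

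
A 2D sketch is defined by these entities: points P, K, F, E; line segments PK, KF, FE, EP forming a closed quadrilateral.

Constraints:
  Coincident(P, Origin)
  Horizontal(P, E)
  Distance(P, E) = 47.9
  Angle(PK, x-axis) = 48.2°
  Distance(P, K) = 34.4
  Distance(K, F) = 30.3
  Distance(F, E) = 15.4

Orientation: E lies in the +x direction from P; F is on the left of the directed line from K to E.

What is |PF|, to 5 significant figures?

53.458

P is at the origin; PE is horizontal with |PE| = 47.9 and E in +x, so E = (47.9, 0). PK runs at 48.2° with |PK| = 34.4, so K = (22.929, 25.644). F is determined by |KF| = 30.3 and |FE| = 15.4 together: it lies at the intersection of circle(K, 30.3) and circle(E, 15.4). With |KE| = 35.794, the foot of the radical line on KE is 27.409 from K and the perpendicular offset is √(30.3² − 27.409²) = 12.917. Taking the left-of-KE solution: F = (51.305, 15.019).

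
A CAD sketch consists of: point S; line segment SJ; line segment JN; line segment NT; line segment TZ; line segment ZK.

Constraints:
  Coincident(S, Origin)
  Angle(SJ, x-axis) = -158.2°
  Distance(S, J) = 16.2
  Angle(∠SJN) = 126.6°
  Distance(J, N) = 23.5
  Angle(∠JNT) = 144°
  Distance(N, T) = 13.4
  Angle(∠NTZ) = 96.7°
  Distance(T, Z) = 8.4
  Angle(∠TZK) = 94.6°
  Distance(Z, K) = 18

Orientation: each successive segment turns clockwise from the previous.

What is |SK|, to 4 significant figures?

24.13

∠NTZ = 96.7° gives TZ at 29.10° from the x-axis; with |TZ| = 8.4, Z = (-32.82, 22.77). ∠TZK = 94.6° gives ZK at -56.30° from the x-axis; with |ZK| = 18.0, K = (-22.84, 7.796). Then |SK| = |K − S| = 24.13.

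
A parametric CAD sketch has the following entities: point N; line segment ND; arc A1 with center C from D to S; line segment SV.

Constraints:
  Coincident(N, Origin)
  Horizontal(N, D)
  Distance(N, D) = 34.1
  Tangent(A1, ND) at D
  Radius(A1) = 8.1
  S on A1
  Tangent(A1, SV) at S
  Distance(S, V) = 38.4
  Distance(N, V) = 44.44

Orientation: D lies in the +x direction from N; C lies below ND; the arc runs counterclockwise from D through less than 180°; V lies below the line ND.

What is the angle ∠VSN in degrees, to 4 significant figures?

83.69°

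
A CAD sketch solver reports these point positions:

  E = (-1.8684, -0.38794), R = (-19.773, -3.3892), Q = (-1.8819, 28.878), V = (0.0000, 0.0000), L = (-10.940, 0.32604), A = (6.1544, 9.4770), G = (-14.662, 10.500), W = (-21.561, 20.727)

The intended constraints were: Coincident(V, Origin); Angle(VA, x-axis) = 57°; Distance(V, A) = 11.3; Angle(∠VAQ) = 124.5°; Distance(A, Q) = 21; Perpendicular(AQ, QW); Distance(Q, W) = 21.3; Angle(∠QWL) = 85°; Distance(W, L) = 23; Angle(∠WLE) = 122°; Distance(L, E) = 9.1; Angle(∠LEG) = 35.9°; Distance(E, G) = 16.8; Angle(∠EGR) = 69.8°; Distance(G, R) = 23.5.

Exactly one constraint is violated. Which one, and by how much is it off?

Distance(G, R) = 23.5 — off by 8.70.

V = (0.00, 0.00) ✓; VA at 57.00° ✓; |VA| = 11.30 ✓; ∠VAQ = 124.5° ✓; |AQ| = 21.00 ✓; ∠(AQ, QW) = 90.00° ✓; |QW| = 21.30 ✓; ∠QWL = 85.00° ✓; |WL| = 23.00 ✓; ∠WLE = 122.0° ✓; |LE| = 9.100 ✓; ∠LEG = 35.90° ✓; |EG| = 16.80 ✓; ∠EGR = 69.80° ✓; |GR| = 14.80 ✗.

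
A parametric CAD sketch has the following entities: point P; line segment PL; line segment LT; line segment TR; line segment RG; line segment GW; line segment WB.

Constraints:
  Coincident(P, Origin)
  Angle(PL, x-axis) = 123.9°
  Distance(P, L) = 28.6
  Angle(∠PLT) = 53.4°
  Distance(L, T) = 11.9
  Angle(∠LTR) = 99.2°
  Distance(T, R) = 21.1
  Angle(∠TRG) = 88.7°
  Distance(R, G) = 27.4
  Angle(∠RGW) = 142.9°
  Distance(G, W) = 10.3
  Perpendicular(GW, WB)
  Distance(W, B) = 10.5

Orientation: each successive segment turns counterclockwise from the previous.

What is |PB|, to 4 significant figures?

35.11

P is at the origin; PL runs at 123.9° with length 28.6, so L = (-15.95, 23.74). ∠PLT = 53.4° gives LT at -109.5° from the x-axis; with |LT| = 11.9, T = (-19.92, 12.52). ∠LTR = 99.2° gives TR at -28.70° from the x-axis; with |TR| = 21.1, R = (-1.416, 2.388). ∠TRG = 88.7° gives RG at 62.60° from the x-axis; with |RG| = 27.4, G = (11.19, 26.71). ∠RGW = 142.9° gives GW at 99.70° from the x-axis; with |GW| = 10.3, W = (9.458, 36.87). The perpendicularity gives WB at right angles to GW, so WB runs at -170.3°; with |WB| = 10.5, B = (-0.8919, 35.10). Then |PB| = |B − P| = 35.11.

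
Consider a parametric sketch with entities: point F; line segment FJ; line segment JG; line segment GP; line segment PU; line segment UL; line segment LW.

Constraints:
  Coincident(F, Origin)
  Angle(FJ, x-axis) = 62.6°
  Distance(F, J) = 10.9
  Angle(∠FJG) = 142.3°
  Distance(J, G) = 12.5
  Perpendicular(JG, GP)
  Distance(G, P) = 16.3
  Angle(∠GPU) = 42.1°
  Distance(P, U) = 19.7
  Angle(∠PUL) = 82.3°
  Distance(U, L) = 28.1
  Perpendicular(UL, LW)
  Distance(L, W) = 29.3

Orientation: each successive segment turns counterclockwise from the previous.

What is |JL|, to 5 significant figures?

26.584

F is at the origin; FJ runs at 62.6° with length 10.9, so J = (5.0162, 9.6772). ∠FJG = 142.3° gives JG at 100.30° from the x-axis; with |JG| = 12.5, G = (2.7811, 21.976). JG is perpendicular to GP, so GP runs at -169.70°; with |GP| = 16.3, P = (-13.256, 19.061). ∠GPU = 42.1° gives PU at -31.800° from the x-axis; with |PU| = 19.7, U = (3.4867, 8.6802). ∠PUL = 82.3° gives UL at 65.900° from the x-axis; with |UL| = 28.1, L = (14.961, 34.331). Then |JL| = |L − J| = 26.584.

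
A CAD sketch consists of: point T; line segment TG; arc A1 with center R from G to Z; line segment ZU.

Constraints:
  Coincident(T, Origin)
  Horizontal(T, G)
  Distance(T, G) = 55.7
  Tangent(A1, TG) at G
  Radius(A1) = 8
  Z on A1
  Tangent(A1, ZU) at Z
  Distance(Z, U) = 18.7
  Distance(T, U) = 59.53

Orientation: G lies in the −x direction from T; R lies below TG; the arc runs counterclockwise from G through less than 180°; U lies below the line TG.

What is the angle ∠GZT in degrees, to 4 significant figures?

50.01°

T is at the origin; TG is horizontal with |TG| = 55.7 and G on the −x side, so G = (-55.70, 0.000). Tangency of A1 to TG means the radius RG is perpendicular to TG, so R = G + (0, -8) = (-55.70, -8.000). Since RZ ⟂ ZU (tangency), |RU| = √(8.0² + 18.7²) = 20.34 regardless of where Z sits on A1. So U lies on both circle(T, 59.53) and circle(R, 20.34); the below-TG intersection is U = (-52.49, -28.08). Z is the foot of the tangent from U: Z = (-62.47, -12.27).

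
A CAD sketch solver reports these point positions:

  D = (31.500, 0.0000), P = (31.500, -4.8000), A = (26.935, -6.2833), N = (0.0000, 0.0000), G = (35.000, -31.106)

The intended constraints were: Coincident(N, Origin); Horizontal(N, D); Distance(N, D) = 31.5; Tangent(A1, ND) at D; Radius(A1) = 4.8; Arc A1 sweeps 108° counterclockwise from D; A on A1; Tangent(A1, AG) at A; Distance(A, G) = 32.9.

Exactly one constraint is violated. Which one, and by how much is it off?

Distance(A, G) = 32.9 — off by 6.80.

N = (0.00, 0.00) ✓; N.y = 0.00, D.y = 0.00 ✓; |ND| = 31.50 ✓; ∠(PD, DN) = 90.00° ✓; |PD| = 4.800 ✓; bearing(P→A) − bearing(P→D) = 108.0° ✓; |PA| = 4.800 ✓; ∠(PA, AG) = 90.00° ✓; |AG| = 26.10 ✗.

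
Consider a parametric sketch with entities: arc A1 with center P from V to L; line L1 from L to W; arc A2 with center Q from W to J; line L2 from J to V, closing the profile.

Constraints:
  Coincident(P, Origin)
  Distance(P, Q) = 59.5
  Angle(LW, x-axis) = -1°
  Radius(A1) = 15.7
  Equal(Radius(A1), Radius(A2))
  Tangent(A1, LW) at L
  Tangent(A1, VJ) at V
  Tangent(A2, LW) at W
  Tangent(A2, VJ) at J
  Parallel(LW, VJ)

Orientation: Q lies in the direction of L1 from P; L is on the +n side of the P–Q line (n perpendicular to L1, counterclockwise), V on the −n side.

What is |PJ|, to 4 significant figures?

61.54

The slot axis is L1's direction at -1.0°, so u = (cos -1.0°, sin -1.0°) = (0.9998, -0.01745) and n = (−sin -1.0°, cos -1.0°) = (0.01745, 0.9998). P is at the origin and Q lies 59.5 along u from P, so Q = 59.5·u = (59.49, -1.038). Tangency of A1 to both parallel lines with radius 15.7 puts L and V at P ± 15.7·n: L = (0.2740, 15.70), V = (-0.2740, -15.70). Equal radii place W and J the same way about Q: W = Q + 15.7·n = (59.76, 14.66), J = Q − 15.7·n = (59.22, -16.74). Then |PJ| = |J − P| = 61.54.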